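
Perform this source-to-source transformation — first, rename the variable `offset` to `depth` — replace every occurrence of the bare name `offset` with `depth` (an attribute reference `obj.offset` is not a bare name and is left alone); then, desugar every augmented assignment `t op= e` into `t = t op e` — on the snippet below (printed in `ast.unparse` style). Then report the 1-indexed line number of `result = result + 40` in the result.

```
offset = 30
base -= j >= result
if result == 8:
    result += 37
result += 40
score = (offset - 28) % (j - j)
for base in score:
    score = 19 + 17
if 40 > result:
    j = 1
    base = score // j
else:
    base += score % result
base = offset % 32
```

5

Transformed code:
depth = 30
base = base - (j >= result)
if result == 8:
    result = result + 37
result = result + 40
score = (depth - 28) % (j - j)
for base in score:
    score = 19 + 17
if 40 > result:
    j = 1
    base = score // j
else:
    base = base + score % result
base = depth % 32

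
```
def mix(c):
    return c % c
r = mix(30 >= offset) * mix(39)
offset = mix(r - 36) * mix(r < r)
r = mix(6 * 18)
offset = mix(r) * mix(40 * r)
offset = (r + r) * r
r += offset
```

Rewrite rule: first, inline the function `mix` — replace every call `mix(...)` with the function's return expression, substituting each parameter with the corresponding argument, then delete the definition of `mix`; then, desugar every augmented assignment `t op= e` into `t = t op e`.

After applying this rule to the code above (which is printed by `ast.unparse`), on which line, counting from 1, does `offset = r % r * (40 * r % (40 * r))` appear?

4

Transformed code:
r = (30 >= offset) % (30 >= offset) * (39 % 39)
offset = (r - 36) % (r - 36) * ((r < r) % (r < r))
r = 6 * 18 % (6 * 18)
offset = r % r * (40 * r % (40 * r))
offset = (r + r) * r
r = r + offset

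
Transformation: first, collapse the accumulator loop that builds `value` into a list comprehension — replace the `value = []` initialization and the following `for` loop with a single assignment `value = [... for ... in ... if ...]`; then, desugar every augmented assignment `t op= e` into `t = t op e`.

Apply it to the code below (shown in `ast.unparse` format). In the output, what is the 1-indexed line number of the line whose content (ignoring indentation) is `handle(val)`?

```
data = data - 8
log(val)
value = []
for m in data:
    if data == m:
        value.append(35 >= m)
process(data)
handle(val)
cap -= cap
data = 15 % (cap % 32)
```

5

Transformed code:
data = data - 8
log(val)
value = [35 >= m for m in data if data == m]
process(data)
handle(val)
cap = cap - cap
data = 15 % (cap % 32)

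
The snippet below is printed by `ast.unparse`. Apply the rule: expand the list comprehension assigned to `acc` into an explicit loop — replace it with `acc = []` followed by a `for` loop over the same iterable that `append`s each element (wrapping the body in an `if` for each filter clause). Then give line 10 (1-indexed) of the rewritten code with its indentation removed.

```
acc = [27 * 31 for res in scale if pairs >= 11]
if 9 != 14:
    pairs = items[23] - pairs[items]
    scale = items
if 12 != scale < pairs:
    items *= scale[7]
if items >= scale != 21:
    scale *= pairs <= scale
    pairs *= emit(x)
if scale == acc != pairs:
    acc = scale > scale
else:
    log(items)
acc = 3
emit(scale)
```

Transformed code:
acc = []
for res in scale:
    if pairs >= 11:
        acc.append(27 * 31)
if 9 != 14:
    pairs = items[23] - pairs[items]
    scale = items
if 12 != scale < pairs:
    items *= scale[7]
if items >= scale != 21:
    scale *= pairs <= scale
    pairs *= emit(x)
if scale == acc != pairs:
    acc = scale > scale
else:
    log(items)
acc = 3
emit(scale)

if items >= scale != 21:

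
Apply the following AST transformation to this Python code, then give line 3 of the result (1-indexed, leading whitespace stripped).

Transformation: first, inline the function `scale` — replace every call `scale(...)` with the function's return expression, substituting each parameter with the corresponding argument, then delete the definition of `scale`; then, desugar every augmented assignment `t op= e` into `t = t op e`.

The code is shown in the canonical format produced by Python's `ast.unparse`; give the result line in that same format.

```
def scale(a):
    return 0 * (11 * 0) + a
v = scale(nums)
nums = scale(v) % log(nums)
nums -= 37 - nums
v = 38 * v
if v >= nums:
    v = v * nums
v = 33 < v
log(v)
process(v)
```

Transformed code:
v = 0 * (11 * 0) + nums
nums = (0 * (11 * 0) + v) % log(nums)
nums = nums - (37 - nums)
v = 38 * v
if v >= nums:
    v = v * nums
v = 33 < v
log(v)
process(v)

nums = nums - (37 - nums)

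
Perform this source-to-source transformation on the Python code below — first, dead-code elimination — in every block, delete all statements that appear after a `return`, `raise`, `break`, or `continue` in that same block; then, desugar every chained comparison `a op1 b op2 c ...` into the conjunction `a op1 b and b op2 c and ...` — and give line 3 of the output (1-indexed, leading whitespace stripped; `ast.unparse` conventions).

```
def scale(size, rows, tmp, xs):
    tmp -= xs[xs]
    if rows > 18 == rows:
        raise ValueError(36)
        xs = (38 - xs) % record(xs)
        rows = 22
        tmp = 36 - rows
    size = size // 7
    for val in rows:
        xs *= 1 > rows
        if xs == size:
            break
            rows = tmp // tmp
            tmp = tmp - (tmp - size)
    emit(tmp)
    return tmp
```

if rows > 18 and 18 == rows:

Transformed code:
def scale(size, rows, tmp, xs):
    tmp -= xs[xs]
    if rows > 18 and 18 == rows:
        raise ValueError(36)
    size = size // 7
    for val in rows:
        xs *= 1 > rows
        if xs == size:
            break
    emit(tmp)
    return tmp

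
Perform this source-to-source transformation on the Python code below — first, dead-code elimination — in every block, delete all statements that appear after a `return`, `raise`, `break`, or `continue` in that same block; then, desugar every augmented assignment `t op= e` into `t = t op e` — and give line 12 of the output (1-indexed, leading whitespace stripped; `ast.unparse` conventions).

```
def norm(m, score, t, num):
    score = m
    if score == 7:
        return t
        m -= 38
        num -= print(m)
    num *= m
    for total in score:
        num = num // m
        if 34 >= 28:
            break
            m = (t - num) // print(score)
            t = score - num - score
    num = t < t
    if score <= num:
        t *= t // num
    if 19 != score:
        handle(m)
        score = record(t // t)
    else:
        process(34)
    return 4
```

Transformed code:
def norm(m, score, t, num):
    score = m
    if score == 7:
        return t
    num = num * m
    for total in score:
        num = num // m
        if 34 >= 28:
            break
    num = t < t
    if score <= num:
        t = t * (t // num)
    if 19 != score:
        handle(m)
        score = record(t // t)
    else:
        process(34)
    return 4

t = t * (t // num)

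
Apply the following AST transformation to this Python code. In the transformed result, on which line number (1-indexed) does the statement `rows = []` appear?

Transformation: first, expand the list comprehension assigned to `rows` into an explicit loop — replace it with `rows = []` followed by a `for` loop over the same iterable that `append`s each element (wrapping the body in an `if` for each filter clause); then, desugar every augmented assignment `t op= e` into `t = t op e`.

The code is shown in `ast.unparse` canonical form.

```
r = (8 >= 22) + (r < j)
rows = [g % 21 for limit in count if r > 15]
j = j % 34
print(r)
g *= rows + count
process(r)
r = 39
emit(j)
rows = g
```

2

Transformed code:
r = (8 >= 22) + (r < j)
rows = []
for limit in count:
    if r > 15:
        rows.append(g % 21)
j = j % 34
print(r)
g = g * (rows + count)
process(r)
r = 39
emit(j)
rows = g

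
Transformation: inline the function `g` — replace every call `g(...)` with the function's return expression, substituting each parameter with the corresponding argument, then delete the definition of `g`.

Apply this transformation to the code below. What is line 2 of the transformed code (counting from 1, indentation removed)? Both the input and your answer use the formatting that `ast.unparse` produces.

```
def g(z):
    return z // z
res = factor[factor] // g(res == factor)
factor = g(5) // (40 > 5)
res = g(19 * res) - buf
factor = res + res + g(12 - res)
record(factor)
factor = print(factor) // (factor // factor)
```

factor = 5 // 5 // (40 > 5)

Transformed code:
res = factor[factor] // ((res == factor) // (res == factor))
factor = 5 // 5 // (40 > 5)
res = 19 * res // (19 * res) - buf
factor = res + res + (12 - res) // (12 - res)
record(factor)
factor = print(factor) // (factor // factor)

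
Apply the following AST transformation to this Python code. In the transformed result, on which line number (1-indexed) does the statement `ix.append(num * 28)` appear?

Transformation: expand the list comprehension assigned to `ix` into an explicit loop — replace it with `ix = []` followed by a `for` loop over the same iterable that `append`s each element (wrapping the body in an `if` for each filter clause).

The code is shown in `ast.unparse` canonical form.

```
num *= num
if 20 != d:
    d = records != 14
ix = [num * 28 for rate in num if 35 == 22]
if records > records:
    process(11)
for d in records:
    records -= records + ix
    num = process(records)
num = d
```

7

Transformed code:
num *= num
if 20 != d:
    d = records != 14
ix = []
for rate in num:
    if 35 == 22:
        ix.append(num * 28)
if records > records:
    process(11)
for d in records:
    records -= records + ix
    num = process(records)
num = d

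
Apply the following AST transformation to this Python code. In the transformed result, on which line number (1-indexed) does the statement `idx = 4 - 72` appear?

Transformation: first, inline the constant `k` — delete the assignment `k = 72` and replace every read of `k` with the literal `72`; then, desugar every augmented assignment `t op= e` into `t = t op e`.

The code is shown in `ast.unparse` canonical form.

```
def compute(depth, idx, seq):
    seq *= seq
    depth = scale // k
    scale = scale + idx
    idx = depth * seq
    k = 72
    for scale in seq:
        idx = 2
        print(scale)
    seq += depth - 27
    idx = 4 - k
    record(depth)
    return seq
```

10

Transformed code:
def compute(depth, idx, seq):
    seq = seq * seq
    depth = scale // 72
    scale = scale + idx
    idx = depth * seq
    for scale in seq:
        idx = 2
        print(scale)
    seq = seq + (depth - 27)
    idx = 4 - 72
    record(depth)
    return seq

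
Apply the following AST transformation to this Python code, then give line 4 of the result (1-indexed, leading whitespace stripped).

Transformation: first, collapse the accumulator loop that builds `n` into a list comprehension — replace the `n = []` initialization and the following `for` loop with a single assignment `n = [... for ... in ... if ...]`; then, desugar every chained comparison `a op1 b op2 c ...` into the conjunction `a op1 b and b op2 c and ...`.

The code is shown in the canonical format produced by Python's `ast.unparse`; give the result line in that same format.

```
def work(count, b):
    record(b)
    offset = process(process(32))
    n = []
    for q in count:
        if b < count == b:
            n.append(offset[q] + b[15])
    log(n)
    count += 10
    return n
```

n = [offset[q] + b[15] for q in count if b < count and count == b]

Transformed code:
def work(count, b):
    record(b)
    offset = process(process(32))
    n = [offset[q] + b[15] for q in count if b < count and count == b]
    log(n)
    count += 10
    return n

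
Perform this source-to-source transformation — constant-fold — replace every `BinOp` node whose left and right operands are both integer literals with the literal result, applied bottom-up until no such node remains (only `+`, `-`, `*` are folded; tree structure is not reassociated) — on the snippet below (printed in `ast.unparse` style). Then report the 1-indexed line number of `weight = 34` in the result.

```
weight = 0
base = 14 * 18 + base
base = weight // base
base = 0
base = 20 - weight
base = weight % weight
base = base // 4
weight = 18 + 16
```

Transformed code:
weight = 0
base = 252 + base
base = weight // base
base = 0
base = 20 - weight
base = weight % weight
base = base // 4
weight = 34

8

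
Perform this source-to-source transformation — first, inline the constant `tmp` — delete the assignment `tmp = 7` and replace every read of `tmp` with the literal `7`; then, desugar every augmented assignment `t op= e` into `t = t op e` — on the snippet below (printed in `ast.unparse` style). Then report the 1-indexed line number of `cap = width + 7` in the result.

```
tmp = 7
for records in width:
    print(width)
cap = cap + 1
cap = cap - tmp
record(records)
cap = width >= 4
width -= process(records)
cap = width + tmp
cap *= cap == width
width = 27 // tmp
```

8

Transformed code:
for records in width:
    print(width)
cap = cap + 1
cap = cap - 7
record(records)
cap = width >= 4
width = width - process(records)
cap = width + 7
cap = cap * (cap == width)
width = 27 // 7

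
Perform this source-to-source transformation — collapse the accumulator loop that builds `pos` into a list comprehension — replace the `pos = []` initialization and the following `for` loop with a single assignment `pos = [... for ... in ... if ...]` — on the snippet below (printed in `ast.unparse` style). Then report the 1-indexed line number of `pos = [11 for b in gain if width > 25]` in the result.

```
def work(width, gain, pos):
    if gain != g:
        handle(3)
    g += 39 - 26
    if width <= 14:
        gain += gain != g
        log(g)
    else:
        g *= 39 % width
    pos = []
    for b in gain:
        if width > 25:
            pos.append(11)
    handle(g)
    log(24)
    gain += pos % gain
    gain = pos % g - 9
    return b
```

10

Transformed code:
def work(width, gain, pos):
    if gain != g:
        handle(3)
    g += 39 - 26
    if width <= 14:
        gain += gain != g
        log(g)
    else:
        g *= 39 % width
    pos = [11 for b in gain if width > 25]
    handle(g)
    log(24)
    gain += pos % gain
    gain = pos % g - 9
    return b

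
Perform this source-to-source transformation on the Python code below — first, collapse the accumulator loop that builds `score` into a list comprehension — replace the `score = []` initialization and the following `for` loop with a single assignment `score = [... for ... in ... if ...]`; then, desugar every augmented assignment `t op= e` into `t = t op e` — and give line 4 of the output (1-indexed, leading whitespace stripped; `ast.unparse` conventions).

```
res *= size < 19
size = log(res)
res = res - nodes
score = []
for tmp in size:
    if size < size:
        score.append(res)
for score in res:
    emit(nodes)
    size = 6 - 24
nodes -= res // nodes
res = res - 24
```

score = [res for tmp in size if size < size]

Transformed code:
res = res * (size < 19)
size = log(res)
res = res - nodes
score = [res for tmp in size if size < size]
for score in res:
    emit(nodes)
    size = 6 - 24
nodes = nodes - res // nodes
res = res - 24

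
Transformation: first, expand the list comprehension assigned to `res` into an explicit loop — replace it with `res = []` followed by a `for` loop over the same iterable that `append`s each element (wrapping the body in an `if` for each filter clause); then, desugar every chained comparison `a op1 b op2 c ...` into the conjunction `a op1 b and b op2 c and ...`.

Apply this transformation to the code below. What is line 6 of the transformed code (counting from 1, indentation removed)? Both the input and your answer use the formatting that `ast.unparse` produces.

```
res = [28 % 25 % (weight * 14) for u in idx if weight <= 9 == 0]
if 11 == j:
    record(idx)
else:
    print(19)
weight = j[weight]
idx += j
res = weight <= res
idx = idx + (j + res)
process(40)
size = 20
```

Transformed code:
res = []
for u in idx:
    if weight <= 9 and 9 == 0:
        res.append(28 % 25 % (weight * 14))
if 11 == j:
    record(idx)
else:
    print(19)
weight = j[weight]
idx += j
res = weight <= res
idx = idx + (j + res)
process(40)
size = 20

record(idx)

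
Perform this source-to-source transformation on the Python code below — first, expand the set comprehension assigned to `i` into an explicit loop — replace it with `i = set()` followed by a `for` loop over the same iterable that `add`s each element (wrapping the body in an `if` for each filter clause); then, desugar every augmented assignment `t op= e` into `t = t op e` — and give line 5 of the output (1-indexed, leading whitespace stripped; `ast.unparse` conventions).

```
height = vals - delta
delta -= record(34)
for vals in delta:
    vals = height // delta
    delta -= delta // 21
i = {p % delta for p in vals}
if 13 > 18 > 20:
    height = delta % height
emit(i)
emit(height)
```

Transformed code:
height = vals - delta
delta = delta - record(34)
for vals in delta:
    vals = height // delta
    delta = delta - delta // 21
i = set()
for p in vals:
    i.add(p % delta)
if 13 > 18 > 20:
    height = delta % height
emit(i)
emit(height)

delta = delta - delta // 21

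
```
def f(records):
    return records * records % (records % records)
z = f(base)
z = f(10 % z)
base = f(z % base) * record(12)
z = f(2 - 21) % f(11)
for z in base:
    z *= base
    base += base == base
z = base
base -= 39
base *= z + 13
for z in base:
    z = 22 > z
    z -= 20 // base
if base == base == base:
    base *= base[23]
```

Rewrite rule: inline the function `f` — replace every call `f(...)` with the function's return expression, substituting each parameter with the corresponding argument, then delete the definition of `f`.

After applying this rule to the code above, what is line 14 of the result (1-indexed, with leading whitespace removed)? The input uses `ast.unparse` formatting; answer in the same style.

Transformed code:
z = base * base % (base % base)
z = 10 % z * (10 % z) % (10 % z % (10 % z))
base = z % base * (z % base) % (z % base % (z % base)) * record(12)
z = (2 - 21) * (2 - 21) % ((2 - 21) % (2 - 21)) % (11 * 11 % (11 % 11))
for z in base:
    z *= base
    base += base == base
z = base
base -= 39
base *= z + 13
for z in base:
    z = 22 > z
    z -= 20 // base
if base == base == base:
    base *= base[23]

if base == base == base:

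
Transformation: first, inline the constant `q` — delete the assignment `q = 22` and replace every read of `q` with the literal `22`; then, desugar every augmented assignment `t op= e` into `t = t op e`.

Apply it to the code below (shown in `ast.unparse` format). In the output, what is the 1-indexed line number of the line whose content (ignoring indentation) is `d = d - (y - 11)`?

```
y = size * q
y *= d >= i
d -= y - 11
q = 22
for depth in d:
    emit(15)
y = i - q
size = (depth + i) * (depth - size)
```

Transformed code:
y = size * 22
y = y * (d >= i)
d = d - (y - 11)
for depth in d:
    emit(15)
y = i - 22
size = (depth + i) * (depth - size)

3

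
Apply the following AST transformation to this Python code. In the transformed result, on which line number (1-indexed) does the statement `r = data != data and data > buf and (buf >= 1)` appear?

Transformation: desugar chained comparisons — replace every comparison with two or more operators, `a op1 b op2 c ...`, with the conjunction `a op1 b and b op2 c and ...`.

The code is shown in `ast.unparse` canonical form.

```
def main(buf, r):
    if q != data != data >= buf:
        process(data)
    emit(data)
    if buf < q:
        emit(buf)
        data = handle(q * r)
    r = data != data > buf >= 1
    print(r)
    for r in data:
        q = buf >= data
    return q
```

8

Transformed code:
def main(buf, r):
    if q != data and data != data and (data >= buf):
        process(data)
    emit(data)
    if buf < q:
        emit(buf)
        data = handle(q * r)
    r = data != data and data > buf and (buf >= 1)
    print(r)
    for r in data:
        q = buf >= data
    return q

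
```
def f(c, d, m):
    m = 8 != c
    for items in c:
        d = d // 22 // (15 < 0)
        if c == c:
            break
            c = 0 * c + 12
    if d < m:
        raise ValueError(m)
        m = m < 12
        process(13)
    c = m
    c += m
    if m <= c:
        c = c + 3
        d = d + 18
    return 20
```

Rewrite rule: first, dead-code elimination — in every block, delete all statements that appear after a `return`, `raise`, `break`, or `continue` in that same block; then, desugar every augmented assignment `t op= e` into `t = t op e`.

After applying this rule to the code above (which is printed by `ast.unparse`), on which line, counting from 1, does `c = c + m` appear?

Transformed code:
def f(c, d, m):
    m = 8 != c
    for items in c:
        d = d // 22 // (15 < 0)
        if c == c:
            break
    if d < m:
        raise ValueError(m)
    c = m
    c = c + m
    if m <= c:
        c = c + 3
        d = d + 18
    return 20

10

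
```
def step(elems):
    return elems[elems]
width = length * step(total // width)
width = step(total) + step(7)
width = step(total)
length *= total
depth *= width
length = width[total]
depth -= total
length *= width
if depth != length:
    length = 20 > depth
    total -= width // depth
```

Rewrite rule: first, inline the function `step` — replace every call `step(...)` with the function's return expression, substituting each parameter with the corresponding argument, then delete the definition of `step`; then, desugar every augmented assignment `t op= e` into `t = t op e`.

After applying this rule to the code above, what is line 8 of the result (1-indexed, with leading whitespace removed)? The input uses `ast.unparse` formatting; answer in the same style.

Transformed code:
width = length * (total // width)[total // width]
width = total[total] + 7[7]
width = total[total]
length = length * total
depth = depth * width
length = width[total]
depth = depth - total
length = length * width
if depth != length:
    length = 20 > depth
    total = total - width // depth

length = length * width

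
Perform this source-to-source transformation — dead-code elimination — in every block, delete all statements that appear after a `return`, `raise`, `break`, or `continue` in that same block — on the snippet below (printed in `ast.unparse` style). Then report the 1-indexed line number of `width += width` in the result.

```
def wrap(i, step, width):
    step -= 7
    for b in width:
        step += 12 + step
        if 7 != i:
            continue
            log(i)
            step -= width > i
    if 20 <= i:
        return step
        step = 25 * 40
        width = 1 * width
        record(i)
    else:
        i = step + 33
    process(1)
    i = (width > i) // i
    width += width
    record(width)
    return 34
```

Transformed code:
def wrap(i, step, width):
    step -= 7
    for b in width:
        step += 12 + step
        if 7 != i:
            continue
    if 20 <= i:
        return step
    else:
        i = step + 33
    process(1)
    i = (width > i) // i
    width += width
    record(width)
    return 34

13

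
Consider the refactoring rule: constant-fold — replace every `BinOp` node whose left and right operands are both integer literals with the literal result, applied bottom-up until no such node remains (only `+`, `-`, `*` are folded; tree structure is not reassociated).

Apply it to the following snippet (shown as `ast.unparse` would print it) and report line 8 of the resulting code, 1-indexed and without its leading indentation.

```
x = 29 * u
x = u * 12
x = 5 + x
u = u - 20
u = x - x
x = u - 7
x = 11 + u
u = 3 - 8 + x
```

Transformed code:
x = 29 * u
x = u * 12
x = 5 + x
u = u - 20
u = x - x
x = u - 7
x = 11 + u
u = -5 + x

u = -5 + x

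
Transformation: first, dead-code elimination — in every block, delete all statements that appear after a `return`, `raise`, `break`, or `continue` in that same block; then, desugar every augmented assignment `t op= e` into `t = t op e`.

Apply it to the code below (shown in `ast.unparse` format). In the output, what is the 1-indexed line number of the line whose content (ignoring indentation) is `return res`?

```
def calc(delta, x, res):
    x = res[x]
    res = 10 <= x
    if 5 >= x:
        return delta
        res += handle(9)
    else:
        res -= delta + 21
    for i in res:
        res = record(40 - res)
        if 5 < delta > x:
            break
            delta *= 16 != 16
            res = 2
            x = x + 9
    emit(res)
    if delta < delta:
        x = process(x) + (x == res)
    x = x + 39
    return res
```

16

Transformed code:
def calc(delta, x, res):
    x = res[x]
    res = 10 <= x
    if 5 >= x:
        return delta
    else:
        res = res - (delta + 21)
    for i in res:
        res = record(40 - res)
        if 5 < delta > x:
            break
    emit(res)
    if delta < delta:
        x = process(x) + (x == res)
    x = x + 39
    return res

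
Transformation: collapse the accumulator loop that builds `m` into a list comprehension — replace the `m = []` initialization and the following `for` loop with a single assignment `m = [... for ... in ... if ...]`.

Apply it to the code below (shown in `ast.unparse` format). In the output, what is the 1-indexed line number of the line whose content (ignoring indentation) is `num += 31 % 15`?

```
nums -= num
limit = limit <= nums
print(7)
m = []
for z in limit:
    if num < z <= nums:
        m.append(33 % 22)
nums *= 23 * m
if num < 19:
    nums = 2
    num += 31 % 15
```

Transformed code:
nums -= num
limit = limit <= nums
print(7)
m = [33 % 22 for z in limit if num < z <= nums]
nums *= 23 * m
if num < 19:
    nums = 2
    num += 31 % 15

8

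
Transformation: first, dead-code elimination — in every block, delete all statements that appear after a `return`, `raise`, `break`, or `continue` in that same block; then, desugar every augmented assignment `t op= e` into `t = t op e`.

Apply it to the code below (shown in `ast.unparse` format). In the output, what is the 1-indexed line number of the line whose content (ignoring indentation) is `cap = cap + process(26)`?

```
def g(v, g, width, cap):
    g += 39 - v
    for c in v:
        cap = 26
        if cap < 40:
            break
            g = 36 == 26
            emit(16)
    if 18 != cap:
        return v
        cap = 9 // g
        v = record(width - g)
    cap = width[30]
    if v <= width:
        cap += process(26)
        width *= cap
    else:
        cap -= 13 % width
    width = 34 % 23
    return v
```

Transformed code:
def g(v, g, width, cap):
    g = g + (39 - v)
    for c in v:
        cap = 26
        if cap < 40:
            break
    if 18 != cap:
        return v
    cap = width[30]
    if v <= width:
        cap = cap + process(26)
        width = width * cap
    else:
        cap = cap - 13 % width
    width = 34 % 23
    return v

11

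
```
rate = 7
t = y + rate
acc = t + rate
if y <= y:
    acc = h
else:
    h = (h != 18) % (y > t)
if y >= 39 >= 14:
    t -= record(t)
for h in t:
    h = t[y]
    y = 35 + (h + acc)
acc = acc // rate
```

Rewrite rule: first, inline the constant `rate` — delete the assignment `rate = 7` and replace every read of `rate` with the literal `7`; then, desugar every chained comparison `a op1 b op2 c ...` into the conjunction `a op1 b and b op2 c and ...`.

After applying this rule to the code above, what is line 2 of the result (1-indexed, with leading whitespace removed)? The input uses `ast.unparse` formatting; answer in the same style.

acc = t + 7

Transformed code:
t = y + 7
acc = t + 7
if y <= y:
    acc = h
else:
    h = (h != 18) % (y > t)
if y >= 39 and 39 >= 14:
    t -= record(t)
for h in t:
    h = t[y]
    y = 35 + (h + acc)
acc = acc // 7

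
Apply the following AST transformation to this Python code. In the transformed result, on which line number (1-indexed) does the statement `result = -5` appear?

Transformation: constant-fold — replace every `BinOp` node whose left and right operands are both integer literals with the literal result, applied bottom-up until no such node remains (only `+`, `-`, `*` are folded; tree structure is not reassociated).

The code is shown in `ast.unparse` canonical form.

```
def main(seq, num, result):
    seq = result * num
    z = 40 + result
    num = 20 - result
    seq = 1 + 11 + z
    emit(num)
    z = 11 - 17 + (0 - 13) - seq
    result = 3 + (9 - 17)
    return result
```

8

Transformed code:
def main(seq, num, result):
    seq = result * num
    z = 40 + result
    num = 20 - result
    seq = 12 + z
    emit(num)
    z = -19 - seq
    result = -5
    return result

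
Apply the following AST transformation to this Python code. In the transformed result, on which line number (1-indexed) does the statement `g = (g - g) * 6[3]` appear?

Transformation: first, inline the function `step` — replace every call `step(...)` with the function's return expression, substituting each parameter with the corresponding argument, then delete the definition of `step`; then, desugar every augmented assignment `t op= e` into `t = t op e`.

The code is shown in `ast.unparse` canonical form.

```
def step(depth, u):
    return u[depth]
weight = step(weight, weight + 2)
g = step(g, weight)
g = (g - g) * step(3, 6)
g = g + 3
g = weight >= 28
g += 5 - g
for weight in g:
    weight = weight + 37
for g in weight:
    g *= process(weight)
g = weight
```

Transformed code:
weight = (weight + 2)[weight]
g = weight[g]
g = (g - g) * 6[3]
g = g + 3
g = weight >= 28
g = g + (5 - g)
for weight in g:
    weight = weight + 37
for g in weight:
    g = g * process(weight)
g = weight

3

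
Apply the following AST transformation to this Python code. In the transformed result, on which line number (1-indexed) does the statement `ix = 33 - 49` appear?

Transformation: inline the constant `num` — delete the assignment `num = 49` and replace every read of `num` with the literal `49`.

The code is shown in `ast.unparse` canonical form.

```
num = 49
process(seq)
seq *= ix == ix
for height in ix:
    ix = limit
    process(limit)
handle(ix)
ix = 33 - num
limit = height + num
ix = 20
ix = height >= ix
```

Transformed code:
process(seq)
seq *= ix == ix
for height in ix:
    ix = limit
    process(limit)
handle(ix)
ix = 33 - 49
limit = height + 49
ix = 20
ix = height >= ix

7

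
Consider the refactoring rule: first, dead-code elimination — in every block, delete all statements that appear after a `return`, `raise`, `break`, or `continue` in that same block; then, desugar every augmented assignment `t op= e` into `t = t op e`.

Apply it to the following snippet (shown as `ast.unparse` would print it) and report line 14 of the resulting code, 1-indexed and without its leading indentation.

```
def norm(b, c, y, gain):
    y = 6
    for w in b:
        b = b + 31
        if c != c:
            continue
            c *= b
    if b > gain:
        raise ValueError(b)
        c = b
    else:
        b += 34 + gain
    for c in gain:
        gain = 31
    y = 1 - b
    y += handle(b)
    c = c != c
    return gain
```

Transformed code:
def norm(b, c, y, gain):
    y = 6
    for w in b:
        b = b + 31
        if c != c:
            continue
    if b > gain:
        raise ValueError(b)
    else:
        b = b + (34 + gain)
    for c in gain:
        gain = 31
    y = 1 - b
    y = y + handle(b)
    c = c != c
    return gain

y = y + handle(b)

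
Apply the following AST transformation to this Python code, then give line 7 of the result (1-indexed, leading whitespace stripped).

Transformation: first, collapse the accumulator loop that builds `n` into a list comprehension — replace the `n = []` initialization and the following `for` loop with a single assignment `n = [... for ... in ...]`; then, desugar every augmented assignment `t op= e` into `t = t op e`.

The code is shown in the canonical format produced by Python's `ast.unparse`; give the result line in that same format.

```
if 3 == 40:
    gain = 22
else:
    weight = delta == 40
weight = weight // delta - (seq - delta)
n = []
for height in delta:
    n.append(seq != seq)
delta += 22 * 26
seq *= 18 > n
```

delta = delta + 22 * 26

Transformed code:
if 3 == 40:
    gain = 22
else:
    weight = delta == 40
weight = weight // delta - (seq - delta)
n = [seq != seq for height in delta]
delta = delta + 22 * 26
seq = seq * (18 > n)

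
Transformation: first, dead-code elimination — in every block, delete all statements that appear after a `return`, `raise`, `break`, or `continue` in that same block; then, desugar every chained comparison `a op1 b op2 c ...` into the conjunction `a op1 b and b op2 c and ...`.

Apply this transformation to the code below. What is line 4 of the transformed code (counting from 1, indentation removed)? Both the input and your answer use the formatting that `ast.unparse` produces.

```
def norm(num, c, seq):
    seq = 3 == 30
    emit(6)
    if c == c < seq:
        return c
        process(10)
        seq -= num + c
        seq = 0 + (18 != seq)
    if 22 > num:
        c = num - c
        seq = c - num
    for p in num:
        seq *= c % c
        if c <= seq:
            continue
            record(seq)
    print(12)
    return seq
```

if c == c and c < seq:

Transformed code:
def norm(num, c, seq):
    seq = 3 == 30
    emit(6)
    if c == c and c < seq:
        return c
    if 22 > num:
        c = num - c
        seq = c - num
    for p in num:
        seq *= c % c
        if c <= seq:
            continue
    print(12)
    return seq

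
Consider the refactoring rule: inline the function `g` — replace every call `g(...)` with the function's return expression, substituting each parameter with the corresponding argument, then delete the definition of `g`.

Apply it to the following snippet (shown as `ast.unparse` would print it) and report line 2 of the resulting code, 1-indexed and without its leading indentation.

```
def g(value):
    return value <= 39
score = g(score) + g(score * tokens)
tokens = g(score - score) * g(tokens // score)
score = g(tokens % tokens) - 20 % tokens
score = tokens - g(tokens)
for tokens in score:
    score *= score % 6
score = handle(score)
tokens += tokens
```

tokens = (score - score <= 39) * (tokens // score <= 39)

Transformed code:
score = (score <= 39) + (score * tokens <= 39)
tokens = (score - score <= 39) * (tokens // score <= 39)
score = (tokens % tokens <= 39) - 20 % tokens
score = tokens - (tokens <= 39)
for tokens in score:
    score *= score % 6
score = handle(score)
tokens += tokens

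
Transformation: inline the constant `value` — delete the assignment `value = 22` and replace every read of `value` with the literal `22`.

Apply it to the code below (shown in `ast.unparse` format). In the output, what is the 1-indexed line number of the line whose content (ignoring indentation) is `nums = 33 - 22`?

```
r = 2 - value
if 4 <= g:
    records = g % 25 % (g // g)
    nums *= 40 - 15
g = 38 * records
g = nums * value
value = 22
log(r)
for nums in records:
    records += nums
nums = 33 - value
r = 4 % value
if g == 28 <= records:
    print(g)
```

10

Transformed code:
r = 2 - 22
if 4 <= g:
    records = g % 25 % (g // g)
    nums *= 40 - 15
g = 38 * records
g = nums * 22
log(r)
for nums in records:
    records += nums
nums = 33 - 22
r = 4 % 22
if g == 28 <= records:
    print(g)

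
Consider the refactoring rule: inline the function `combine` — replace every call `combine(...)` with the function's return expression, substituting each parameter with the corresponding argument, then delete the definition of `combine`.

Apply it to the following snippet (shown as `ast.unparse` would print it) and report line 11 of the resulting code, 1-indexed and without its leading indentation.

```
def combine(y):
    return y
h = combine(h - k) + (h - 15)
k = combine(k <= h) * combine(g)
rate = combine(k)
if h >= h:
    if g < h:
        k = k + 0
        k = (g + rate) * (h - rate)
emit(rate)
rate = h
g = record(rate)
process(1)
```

Transformed code:
h = h - k + (h - 15)
k = (k <= h) * g
rate = k
if h >= h:
    if g < h:
        k = k + 0
        k = (g + rate) * (h - rate)
emit(rate)
rate = h
g = record(rate)
process(1)

process(1)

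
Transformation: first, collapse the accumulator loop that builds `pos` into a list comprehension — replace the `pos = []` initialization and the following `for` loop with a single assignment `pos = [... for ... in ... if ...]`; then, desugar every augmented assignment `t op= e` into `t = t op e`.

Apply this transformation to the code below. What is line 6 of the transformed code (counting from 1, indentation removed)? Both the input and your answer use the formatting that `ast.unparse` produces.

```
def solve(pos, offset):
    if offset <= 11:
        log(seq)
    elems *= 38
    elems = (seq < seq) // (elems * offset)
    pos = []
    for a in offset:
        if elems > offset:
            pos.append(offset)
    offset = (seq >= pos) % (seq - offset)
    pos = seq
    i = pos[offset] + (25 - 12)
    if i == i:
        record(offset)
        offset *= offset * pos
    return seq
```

pos = [offset for a in offset if elems > offset]

Transformed code:
def solve(pos, offset):
    if offset <= 11:
        log(seq)
    elems = elems * 38
    elems = (seq < seq) // (elems * offset)
    pos = [offset for a in offset if elems > offset]
    offset = (seq >= pos) % (seq - offset)
    pos = seq
    i = pos[offset] + (25 - 12)
    if i == i:
        record(offset)
        offset = offset * (offset * pos)
    return seq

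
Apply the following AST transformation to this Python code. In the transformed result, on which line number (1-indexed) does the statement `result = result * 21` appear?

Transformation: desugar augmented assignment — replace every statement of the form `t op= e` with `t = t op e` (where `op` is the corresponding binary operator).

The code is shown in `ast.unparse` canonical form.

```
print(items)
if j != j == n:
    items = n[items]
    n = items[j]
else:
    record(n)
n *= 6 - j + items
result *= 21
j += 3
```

8

Transformed code:
print(items)
if j != j == n:
    items = n[items]
    n = items[j]
else:
    record(n)
n = n * (6 - j + items)
result = result * 21
j = j + 3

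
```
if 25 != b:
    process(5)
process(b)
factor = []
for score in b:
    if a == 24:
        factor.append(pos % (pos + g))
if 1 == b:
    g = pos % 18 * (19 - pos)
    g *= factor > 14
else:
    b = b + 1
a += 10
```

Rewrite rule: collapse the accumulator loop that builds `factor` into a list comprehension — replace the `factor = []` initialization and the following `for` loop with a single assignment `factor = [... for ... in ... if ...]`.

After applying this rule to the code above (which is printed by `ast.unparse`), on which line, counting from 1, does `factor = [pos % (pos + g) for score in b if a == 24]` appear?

Transformed code:
if 25 != b:
    process(5)
process(b)
factor = [pos % (pos + g) for score in b if a == 24]
if 1 == b:
    g = pos % 18 * (19 - pos)
    g *= factor > 14
else:
    b = b + 1
a += 10

4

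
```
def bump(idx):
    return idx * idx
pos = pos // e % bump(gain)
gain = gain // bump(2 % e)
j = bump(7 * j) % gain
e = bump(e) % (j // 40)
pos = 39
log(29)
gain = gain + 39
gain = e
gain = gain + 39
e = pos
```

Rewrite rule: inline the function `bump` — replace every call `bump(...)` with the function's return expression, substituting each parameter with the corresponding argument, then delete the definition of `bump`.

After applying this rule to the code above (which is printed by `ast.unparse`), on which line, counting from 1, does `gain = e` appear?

Transformed code:
pos = pos // e % (gain * gain)
gain = gain // (2 % e * (2 % e))
j = 7 * j * (7 * j) % gain
e = e * e % (j // 40)
pos = 39
log(29)
gain = gain + 39
gain = e
gain = gain + 39
e = pos

8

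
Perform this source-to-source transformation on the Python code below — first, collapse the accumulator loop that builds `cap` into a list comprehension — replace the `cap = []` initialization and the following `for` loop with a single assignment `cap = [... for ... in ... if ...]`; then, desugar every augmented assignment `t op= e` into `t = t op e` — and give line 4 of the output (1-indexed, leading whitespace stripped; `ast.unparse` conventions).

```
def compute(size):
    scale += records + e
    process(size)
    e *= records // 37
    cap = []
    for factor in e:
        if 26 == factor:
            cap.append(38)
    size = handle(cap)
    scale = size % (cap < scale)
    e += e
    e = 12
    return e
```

e = e * (records // 37)

Transformed code:
def compute(size):
    scale = scale + (records + e)
    process(size)
    e = e * (records // 37)
    cap = [38 for factor in e if 26 == factor]
    size = handle(cap)
    scale = size % (cap < scale)
    e = e + e
    e = 12
    return e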